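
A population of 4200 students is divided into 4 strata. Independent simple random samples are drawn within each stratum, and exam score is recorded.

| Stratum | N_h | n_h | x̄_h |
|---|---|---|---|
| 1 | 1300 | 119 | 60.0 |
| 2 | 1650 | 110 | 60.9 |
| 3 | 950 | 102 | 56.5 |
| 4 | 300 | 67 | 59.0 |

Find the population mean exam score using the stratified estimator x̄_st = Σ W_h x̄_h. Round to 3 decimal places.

N = Σ N_h = 4200. Stratum weights W_h = N_h/N.
x̄_st = (1300·60.0 + 1650·60.9 + 950·56.5 + 300·59.0) / 4200 = 59.49048

x̄_st ≈ 59.490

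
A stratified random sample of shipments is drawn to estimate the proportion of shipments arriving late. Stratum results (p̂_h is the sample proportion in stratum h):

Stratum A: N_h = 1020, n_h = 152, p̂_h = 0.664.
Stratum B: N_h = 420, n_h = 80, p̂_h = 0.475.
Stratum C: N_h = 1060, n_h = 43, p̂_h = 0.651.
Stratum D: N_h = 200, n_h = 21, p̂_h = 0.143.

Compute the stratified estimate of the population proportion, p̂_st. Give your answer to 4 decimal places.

N = 2700; stratum weights W_h = N_h/N.
p̂_st = Σ W_h p̂_h = (1020·0.664 + 420·0.475 + 1060·0.651 + 200·0.143)/2700 = 0.59090

p̂_st ≈ 0.5909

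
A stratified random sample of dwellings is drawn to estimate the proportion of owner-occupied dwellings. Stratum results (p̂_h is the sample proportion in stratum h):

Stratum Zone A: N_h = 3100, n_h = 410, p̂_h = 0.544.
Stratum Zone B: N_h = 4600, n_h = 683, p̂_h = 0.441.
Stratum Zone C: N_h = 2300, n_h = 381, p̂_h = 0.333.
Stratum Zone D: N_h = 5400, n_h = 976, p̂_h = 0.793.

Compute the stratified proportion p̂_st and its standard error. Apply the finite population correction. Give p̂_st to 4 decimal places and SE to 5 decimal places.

p̂_st ≈ 0.5690, SE ≈ 0.00875

N = 15400; stratum weights W_h = N_h/N.
p̂_st = Σ W_h p̂_h = (3100·0.544 + 4600·0.441 + 2300·0.333 + 5400·0.793)/15400 = 0.56903
V̂(p̂_st) = Σ W_h² (1 − n_h/N_h) p̂_h(1−p̂_h)/(n_h−1):
  stratum Zone A: (3100/15400)²·(1 − 410/3100)·0.544·0.456/409 = 2.13262e-05
  stratum Zone B: (4600/15400)²·(1 − 683/4600)·0.441·0.559/682 = 2.74622e-05
  stratum Zone C: (2300/15400)²·(1 − 381/2300)·0.333·0.667/380 = 1.0878e-05
  stratum Zone D: (5400/15400)²·(1 − 976/5400)·0.793·0.207/975 = 1.69592e-05
V̂(p̂_st) = 7.66256e-05; SE = √V̂ = 0.00875361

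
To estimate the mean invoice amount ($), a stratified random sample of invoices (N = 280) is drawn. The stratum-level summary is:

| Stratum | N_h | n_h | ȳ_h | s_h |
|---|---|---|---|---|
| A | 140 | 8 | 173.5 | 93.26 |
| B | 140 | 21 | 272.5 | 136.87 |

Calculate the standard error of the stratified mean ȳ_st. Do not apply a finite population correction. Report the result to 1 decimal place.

V̂(ȳ_st) = Σ W_h² s_h²/n_h, with W_h = N_h/N and N = 280:
  stratum A: (140/280)²·93.26²/8 = 271.795
  stratum B: (140/280)²·136.87²/21 = 223.017
V̂(ȳ_st) = 494.811
SE(ȳ_st) = √494.811 = 22.2444

SE(ȳ_st) ≈ 22.2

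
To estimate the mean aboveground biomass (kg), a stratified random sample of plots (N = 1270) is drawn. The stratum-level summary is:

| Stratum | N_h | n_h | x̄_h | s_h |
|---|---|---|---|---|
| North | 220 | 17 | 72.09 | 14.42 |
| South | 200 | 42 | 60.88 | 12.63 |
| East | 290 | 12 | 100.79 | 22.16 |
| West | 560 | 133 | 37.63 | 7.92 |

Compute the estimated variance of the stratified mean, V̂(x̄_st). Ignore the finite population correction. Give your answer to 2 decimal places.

V̂(x̄_st) ≈ 2.69

V̂(x̄_st) = Σ W_h² s_h²/n_h, with W_h = N_h/N and N = 1270:
  stratum North: (220/1270)²·14.42²/17 = 0.367045
  stratum South: (200/1270)²·12.63²/42 = 0.0941911
  stratum East: (290/1270)²·22.16²/12 = 2.13377
  stratum West: (560/1270)²·7.92²/133 = 0.0916996
V̂(x̄_st) = 2.6867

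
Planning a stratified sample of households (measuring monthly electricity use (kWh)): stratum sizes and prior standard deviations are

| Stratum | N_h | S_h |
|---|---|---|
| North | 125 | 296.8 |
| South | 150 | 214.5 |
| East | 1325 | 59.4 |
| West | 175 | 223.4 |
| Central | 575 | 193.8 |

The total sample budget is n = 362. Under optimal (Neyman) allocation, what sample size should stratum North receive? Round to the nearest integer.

45

Neyman allocation: n_h = n · N_h S_h / Σ N_i S_i, with n = 362.
  stratum North: N_h·S_h = 125·296.8 = 37100.00
  stratum South: N_h·S_h = 150·214.5 = 32175.00
  stratum East: N_h·S_h = 1325·59.4 = 78705.00
  stratum West: N_h·S_h = 175·223.4 = 39095.00
  stratum Central: N_h·S_h = 575·193.8 = 111435.00
Σ N_h S_h = 298510.00
n for stratum North = 362·37100.00/298510.00 = 44.991 → 45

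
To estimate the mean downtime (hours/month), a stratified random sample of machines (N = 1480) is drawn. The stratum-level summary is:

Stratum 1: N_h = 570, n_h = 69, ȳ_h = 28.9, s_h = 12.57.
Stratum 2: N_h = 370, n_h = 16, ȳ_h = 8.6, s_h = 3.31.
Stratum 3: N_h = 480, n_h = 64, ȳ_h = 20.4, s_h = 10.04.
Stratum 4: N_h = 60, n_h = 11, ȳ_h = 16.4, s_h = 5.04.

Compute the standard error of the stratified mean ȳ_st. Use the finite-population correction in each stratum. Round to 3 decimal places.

SE(ȳ_st) ≈ 0.697

V̂(ȳ_st) = Σ W_h² (1 − n_h/N_h) s_h²/n_h, with W_h = N_h/N and N = 1480:
  stratum 1: (570/1480)²·(1 − 69/570)·12.57²/69 = 0.298546
  stratum 2: (370/1480)²·(1 − 16/370)·3.31²/16 = 0.0409466
  stratum 3: (480/1480)²·(1 − 64/480)·10.04²/64 = 0.143582
  stratum 4: (60/1480)²·(1 − 11/60)·5.04²/11 = 0.0030995
V̂(ȳ_st) = 0.486173
SE(ȳ_st) = √0.486173 = 0.697261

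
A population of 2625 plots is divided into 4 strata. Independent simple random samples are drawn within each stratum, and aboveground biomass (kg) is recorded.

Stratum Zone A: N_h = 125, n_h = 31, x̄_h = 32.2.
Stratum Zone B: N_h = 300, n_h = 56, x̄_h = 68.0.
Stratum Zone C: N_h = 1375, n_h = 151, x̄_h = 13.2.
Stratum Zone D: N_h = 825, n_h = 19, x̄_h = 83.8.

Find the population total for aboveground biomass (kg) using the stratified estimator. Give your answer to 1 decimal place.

τ̂_st = Σ N_h x̄_h = 125·32.2 + 300·68.0 + 1375·13.2 + 825·83.8 = 111710.0

τ̂_st ≈ 111710.0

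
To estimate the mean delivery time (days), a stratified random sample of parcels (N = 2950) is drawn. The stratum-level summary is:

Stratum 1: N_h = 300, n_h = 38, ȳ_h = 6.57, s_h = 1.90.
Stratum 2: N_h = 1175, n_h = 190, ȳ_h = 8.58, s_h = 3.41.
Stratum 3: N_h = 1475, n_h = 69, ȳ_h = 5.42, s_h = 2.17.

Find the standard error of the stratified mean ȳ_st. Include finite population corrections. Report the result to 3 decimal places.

V̂(ȳ_st) = Σ W_h² (1 − n_h/N_h) s_h²/n_h, with W_h = N_h/N and N = 2950:
  stratum 1: (300/2950)²·(1 − 38/300)·1.90²/38 = 0.000858029
  stratum 2: (1175/2950)²·(1 − 190/1175)·3.41²/190 = 0.00813927
  stratum 3: (1475/2950)²·(1 − 69/1475)·2.17²/69 = 0.0162631
V̂(ȳ_st) = 0.0252604
SE(ȳ_st) = √0.0252604 = 0.158935

SE(ȳ_st) ≈ 0.159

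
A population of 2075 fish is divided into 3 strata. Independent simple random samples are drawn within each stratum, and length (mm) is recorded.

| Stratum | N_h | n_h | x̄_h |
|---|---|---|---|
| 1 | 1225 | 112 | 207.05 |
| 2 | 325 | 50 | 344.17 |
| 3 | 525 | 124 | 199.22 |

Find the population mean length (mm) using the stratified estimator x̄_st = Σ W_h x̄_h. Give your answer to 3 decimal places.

x̄_st ≈ 226.546

N = Σ N_h = 2075. Stratum weights W_h = N_h/N.
x̄_st = (1225·207.05 + 325·344.17 + 525·199.22) / 2075 = 226.54554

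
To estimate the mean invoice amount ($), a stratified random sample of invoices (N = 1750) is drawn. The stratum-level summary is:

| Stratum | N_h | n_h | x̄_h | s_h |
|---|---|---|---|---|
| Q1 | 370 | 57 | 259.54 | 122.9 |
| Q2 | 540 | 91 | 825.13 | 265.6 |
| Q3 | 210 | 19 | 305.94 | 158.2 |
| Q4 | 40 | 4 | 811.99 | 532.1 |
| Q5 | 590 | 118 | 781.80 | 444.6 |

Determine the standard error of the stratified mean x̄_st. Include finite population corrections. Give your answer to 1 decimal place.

SE(x̄_st) ≈ 16.6

V̂(x̄_st) = Σ W_h² (1 − n_h/N_h) s_h²/n_h, with W_h = N_h/N and N = 1750:
  stratum Q1: (370/1750)²·(1 − 57/370)·122.9²/57 = 10.0207
  stratum Q2: (540/1750)²·(1 − 91/540)·265.6²/91 = 61.3732
  stratum Q3: (210/1750)²·(1 − 19/210)·158.2²/19 = 17.2519
  stratum Q4: (40/1750)²·(1 − 4/40)·532.1²/4 = 33.2823
  stratum Q5: (590/1750)²·(1 − 118/590)·444.6²/118 = 152.326
V̂(x̄_st) = 274.254
SE(x̄_st) = √274.254 = 16.5606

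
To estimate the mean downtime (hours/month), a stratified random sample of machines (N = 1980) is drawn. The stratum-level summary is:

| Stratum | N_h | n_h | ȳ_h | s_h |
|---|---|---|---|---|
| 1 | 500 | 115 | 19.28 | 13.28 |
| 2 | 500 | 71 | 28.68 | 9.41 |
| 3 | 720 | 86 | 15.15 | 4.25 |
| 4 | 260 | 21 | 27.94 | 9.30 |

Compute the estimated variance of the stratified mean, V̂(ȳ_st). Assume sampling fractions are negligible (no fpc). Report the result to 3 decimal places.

V̂(ȳ_st) = Σ W_h² s_h²/n_h, with W_h = N_h/N and N = 1980:
  stratum 1: (500/1980)²·13.28²/115 = 0.097793
  stratum 2: (500/1980)²·9.41²/71 = 0.0795299
  stratum 3: (720/1980)²·4.25²/86 = 0.0277724
  stratum 4: (260/1980)²·9.30²/21 = 0.0710171
V̂(ȳ_st) = 0.276112

V̂(ȳ_st) ≈ 0.276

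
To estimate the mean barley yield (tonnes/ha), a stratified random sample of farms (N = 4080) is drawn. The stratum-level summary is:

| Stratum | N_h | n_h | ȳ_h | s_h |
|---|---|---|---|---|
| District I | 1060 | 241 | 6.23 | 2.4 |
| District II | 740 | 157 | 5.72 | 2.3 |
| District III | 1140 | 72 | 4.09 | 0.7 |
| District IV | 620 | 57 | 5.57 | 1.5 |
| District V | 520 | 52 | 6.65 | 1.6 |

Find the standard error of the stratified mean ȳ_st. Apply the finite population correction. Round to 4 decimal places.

SE(ȳ_st) ≈ 0.0645

V̂(ȳ_st) = Σ W_h² (1 − n_h/N_h) s_h²/n_h, with W_h = N_h/N and N = 4080:
  stratum District I: (1060/4080)²·(1 − 241/1060)·2.4²/241 = 0.00124645
  stratum District II: (740/4080)²·(1 − 157/740)·2.3²/157 = 0.000873245
  stratum District III: (1140/4080)²·(1 − 72/1140)·0.7²/72 = 0.000497759
  stratum District IV: (620/4080)²·(1 − 57/620)·1.5²/57 = 0.000827728
  stratum District V: (520/4080)²·(1 − 52/520)·1.6²/52 = 0.000719723
V̂(ȳ_st) = 0.0041649
SE(ȳ_st) = √0.0041649 = 0.0645361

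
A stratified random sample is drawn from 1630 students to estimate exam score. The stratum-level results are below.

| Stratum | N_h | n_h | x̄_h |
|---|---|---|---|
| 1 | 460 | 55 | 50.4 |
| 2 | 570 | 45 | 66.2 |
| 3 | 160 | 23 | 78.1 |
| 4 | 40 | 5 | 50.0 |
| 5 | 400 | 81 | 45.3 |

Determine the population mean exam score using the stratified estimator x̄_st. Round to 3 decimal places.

N = Σ N_h = 1630. Stratum weights W_h = N_h/N.
x̄_st = (460·50.4 + 570·66.2 + 160·78.1 + 40·50.0 + 400·45.3) / 1630 = 57.38282

x̄_st ≈ 57.383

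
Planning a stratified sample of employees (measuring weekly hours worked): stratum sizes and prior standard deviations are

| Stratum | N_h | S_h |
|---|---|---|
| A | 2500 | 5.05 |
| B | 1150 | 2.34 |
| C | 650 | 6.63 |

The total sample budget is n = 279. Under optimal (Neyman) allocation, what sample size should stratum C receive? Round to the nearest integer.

61

Neyman allocation: n_h = n · N_h S_h / Σ N_i S_i, with n = 279.
  stratum A: N_h·S_h = 2500·5.05 = 12625.00
  stratum B: N_h·S_h = 1150·2.34 = 2691.00
  stratum C: N_h·S_h = 650·6.63 = 4309.50
Σ N_h S_h = 19625.50
n for stratum C = 279·4309.50/19625.50 = 61.265 → 61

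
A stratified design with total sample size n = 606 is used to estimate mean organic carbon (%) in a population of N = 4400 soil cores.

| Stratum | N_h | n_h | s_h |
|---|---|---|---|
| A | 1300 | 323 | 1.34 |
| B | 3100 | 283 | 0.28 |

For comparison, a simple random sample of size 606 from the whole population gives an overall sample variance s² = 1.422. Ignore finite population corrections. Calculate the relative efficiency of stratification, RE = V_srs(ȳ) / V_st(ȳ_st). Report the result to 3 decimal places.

RE ≈ 3.768

V̂(ȳ_st) = Σ W_h² s_h²/n_h, with W_h = N_h/N and N = 4400:
  stratum A: (1300/4400)²·1.34²/323 = 0.000485276
  stratum B: (3100/4400)²·0.28²/283 = 0.000137514
V_st = 0.00062279
V_srs = s²/n = 1.422/606 = 0.00234653
Relative efficiency = V_srs / V_st = 0.00234653/0.00062279 = 3.7678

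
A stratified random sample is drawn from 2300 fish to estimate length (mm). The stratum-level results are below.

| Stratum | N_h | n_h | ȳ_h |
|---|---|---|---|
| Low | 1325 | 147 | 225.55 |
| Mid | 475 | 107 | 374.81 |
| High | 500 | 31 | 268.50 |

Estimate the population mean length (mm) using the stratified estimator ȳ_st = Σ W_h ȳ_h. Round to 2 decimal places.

N = Σ N_h = 2300. Stratum weights W_h = N_h/N.
ȳ_st = (1325·225.55 + 475·374.81 + 500·268.50) / 2300 = 265.7124

ȳ_st ≈ 265.71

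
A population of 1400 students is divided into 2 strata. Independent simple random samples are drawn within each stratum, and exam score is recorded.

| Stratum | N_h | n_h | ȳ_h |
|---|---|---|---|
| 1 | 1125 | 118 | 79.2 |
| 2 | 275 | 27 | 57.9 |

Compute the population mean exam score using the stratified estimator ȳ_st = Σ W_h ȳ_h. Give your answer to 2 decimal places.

ȳ_st ≈ 75.02

N = Σ N_h = 1400. Stratum weights W_h = N_h/N.
ȳ_st = (1125·79.2 + 275·57.9) / 1400 = 75.0161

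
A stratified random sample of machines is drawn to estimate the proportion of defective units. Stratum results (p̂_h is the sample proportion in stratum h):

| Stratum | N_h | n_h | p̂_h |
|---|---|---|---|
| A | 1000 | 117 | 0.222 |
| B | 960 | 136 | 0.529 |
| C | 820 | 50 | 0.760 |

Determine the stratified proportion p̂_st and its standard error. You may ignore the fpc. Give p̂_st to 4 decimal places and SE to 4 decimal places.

N = 2780; stratum weights W_h = N_h/N.
p̂_st = Σ W_h p̂_h = (1000·0.222 + 960·0.529 + 820·0.760)/2780 = 0.48671
V̂(p̂_st) = Σ W_h² p̂_h(1−p̂_h)/(n_h−1):
  stratum A: (1000/2780)²·0.222·0.778/116 = 0.000192657
  stratum B: (960/2780)²·0.529·0.471/135 = 0.000220088
  stratum C: (820/2780)²·0.760·0.240/49 = 0.000323867
V̂(p̂_st) = 0.000736612; SE = √V̂ = 0.0271406

p̂_st ≈ 0.4867, SE ≈ 0.0271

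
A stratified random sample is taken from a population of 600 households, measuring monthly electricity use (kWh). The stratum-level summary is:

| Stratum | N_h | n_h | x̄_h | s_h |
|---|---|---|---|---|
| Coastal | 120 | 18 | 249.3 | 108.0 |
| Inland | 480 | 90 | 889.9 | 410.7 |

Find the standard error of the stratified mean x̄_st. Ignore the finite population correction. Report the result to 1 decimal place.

SE(x̄_st) ≈ 35.0

V̂(x̄_st) = Σ W_h² s_h²/n_h, with W_h = N_h/N and N = 600:
  stratum Coastal: (120/600)²·108.0²/18 = 25.92
  stratum Inland: (480/600)²·410.7²/90 = 1199.46
V̂(x̄_st) = 1225.38
SE(x̄_st) = √1225.38 = 35.0055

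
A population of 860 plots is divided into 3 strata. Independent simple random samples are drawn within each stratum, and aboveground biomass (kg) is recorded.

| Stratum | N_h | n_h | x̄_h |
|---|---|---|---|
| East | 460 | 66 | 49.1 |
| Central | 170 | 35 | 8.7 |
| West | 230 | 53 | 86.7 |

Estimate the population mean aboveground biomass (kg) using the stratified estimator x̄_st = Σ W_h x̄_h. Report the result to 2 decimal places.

x̄_st ≈ 51.17

N = Σ N_h = 860. Stratum weights W_h = N_h/N.
x̄_st = (460·49.1 + 170·8.7 + 230·86.7) / 860 = 51.1698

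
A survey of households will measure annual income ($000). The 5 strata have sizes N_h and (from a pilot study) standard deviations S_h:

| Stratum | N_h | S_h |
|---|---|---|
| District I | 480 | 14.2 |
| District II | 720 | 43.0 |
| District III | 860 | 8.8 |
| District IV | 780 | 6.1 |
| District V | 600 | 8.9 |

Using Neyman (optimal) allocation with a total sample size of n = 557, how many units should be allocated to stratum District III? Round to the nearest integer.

76

Neyman allocation: n_h = n · N_h S_h / Σ N_i S_i, with n = 557.
  stratum District I: N_h·S_h = 480·14.2 = 6816.00
  stratum District II: N_h·S_h = 720·43.0 = 30960.00
  stratum District III: N_h·S_h = 860·8.8 = 7568.00
  stratum District IV: N_h·S_h = 780·6.1 = 4758.00
  stratum District V: N_h·S_h = 600·8.9 = 5340.00
Σ N_h S_h = 55442.00
n for stratum District III = 557·7568.00/55442.00 = 76.032 → 76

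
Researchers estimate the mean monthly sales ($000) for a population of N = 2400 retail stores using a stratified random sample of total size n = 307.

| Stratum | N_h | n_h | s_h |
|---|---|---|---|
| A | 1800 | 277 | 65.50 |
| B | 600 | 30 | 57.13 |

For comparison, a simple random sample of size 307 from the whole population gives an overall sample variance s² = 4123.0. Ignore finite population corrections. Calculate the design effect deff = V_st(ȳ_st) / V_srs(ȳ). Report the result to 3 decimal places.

deff ≈ 1.155

V̂(ȳ_st) = Σ W_h² s_h²/n_h, with W_h = N_h/N and N = 2400:
  stratum A: (1800/2400)²·65.50²/277 = 8.71215
  stratum B: (600/2400)²·57.13²/30 = 6.79966
V_st = 15.5118
V_srs = s²/n = 4123.0/307 = 13.43
deff = V_st / V_srs = 15.5118/13.43 = 1.1550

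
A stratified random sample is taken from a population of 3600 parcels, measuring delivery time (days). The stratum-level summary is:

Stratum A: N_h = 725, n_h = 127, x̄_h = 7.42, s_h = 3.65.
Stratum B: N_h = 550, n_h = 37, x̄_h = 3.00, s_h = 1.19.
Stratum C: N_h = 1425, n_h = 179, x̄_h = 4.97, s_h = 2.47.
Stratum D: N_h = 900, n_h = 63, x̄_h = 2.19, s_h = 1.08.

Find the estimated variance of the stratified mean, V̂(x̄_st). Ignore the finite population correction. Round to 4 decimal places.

V̂(x̄_st) ≈ 0.0116

V̂(x̄_st) = Σ W_h² s_h²/n_h, with W_h = N_h/N and N = 3600:
  stratum A: (725/3600)²·3.65²/127 = 0.00425454
  stratum B: (550/3600)²·1.19²/37 = 0.000893331
  stratum C: (1425/3600)²·2.47²/179 = 0.0053403
  stratum D: (900/3600)²·1.08²/63 = 0.00115714
V̂(x̄_st) = 0.0116453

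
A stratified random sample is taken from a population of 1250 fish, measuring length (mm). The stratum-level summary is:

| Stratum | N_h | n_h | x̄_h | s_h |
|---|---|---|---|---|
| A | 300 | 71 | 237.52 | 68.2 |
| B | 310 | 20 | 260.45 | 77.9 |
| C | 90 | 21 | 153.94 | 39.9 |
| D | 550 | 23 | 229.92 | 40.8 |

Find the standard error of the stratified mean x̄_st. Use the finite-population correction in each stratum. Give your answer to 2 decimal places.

V̂(x̄_st) = Σ W_h² (1 − n_h/N_h) s_h²/n_h, with W_h = N_h/N and N = 1250:
  stratum A: (300/1250)²·(1 − 71/300)·68.2²/71 = 2.88036
  stratum B: (310/1250)²·(1 − 20/310)·77.9²/20 = 17.4576
  stratum C: (90/1250)²·(1 − 21/90)·39.9²/21 = 0.301299
  stratum D: (550/1250)²·(1 − 23/550)·40.8²/23 = 13.426
V̂(x̄_st) = 34.0652
SE(x̄_st) = √34.0652 = 5.83654

SE(x̄_st) ≈ 5.84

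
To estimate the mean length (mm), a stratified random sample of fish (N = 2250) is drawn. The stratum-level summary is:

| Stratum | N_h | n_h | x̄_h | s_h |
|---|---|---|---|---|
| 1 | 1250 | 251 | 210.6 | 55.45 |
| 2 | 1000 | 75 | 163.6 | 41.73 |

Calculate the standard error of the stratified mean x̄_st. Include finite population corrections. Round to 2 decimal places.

SE(x̄_st) ≈ 2.70

V̂(x̄_st) = Σ W_h² (1 − n_h/N_h) s_h²/n_h, with W_h = N_h/N and N = 2250:
  stratum 1: (1250/2250)²·(1 − 251/1250)·55.45²/251 = 3.02162
  stratum 2: (1000/2250)²·(1 − 75/1000)·41.73²/75 = 4.24241
V̂(x̄_st) = 7.26403
SE(x̄_st) = √7.26403 = 2.69519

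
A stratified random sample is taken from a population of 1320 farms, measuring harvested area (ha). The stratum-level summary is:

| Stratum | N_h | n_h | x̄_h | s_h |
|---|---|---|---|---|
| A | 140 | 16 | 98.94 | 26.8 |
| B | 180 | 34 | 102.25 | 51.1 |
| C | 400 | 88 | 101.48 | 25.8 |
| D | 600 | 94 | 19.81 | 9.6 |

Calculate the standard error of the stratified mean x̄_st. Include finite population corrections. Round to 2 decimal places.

SE(x̄_st) ≈ 1.52

V̂(x̄_st) = Σ W_h² (1 − n_h/N_h) s_h²/n_h, with W_h = N_h/N and N = 1320:
  stratum A: (140/1320)²·(1 − 16/140)·26.8²/16 = 0.447251
  stratum B: (180/1320)²·(1 − 34/180)·51.1²/34 = 1.15835
  stratum C: (400/1320)²·(1 − 88/400)·25.8²/88 = 0.541781
  stratum D: (600/1320)²·(1 − 94/600)·9.6²/94 = 0.170832
V̂(x̄_st) = 2.31822
SE(x̄_st) = √2.31822 = 1.52257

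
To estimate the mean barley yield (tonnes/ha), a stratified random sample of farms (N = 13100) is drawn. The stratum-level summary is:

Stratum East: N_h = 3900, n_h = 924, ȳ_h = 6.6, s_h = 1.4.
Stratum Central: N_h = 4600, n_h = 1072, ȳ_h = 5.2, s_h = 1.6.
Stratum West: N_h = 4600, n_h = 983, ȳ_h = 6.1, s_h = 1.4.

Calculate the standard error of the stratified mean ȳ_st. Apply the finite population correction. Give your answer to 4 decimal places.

SE(ȳ_st) ≈ 0.0237

V̂(ȳ_st) = Σ W_h² (1 − n_h/N_h) s_h²/n_h, with W_h = N_h/N and N = 13100:
  stratum East: (3900/13100)²·(1 − 924/3900)·1.4²/924 = 0.000143463
  stratum Central: (4600/13100)²·(1 − 1072/4600)·1.6²/1072 = 0.000225834
  stratum West: (4600/13100)²·(1 − 983/4600)·1.4²/983 = 0.000193315
V̂(ȳ_st) = 0.000562612
SE(ȳ_st) = √0.000562612 = 0.0237194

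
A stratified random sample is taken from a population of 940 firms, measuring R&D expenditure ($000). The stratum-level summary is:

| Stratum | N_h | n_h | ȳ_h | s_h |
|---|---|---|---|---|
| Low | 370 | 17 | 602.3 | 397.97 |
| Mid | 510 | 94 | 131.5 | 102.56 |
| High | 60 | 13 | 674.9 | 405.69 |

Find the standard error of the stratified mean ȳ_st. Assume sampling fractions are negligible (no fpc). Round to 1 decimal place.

SE(ȳ_st) ≈ 39.1

V̂(ȳ_st) = Σ W_h² s_h²/n_h, with W_h = N_h/N and N = 940:
  stratum Low: (370/940)²·397.97²/17 = 1443.44
  stratum Mid: (510/940)²·102.56²/94 = 32.9392
  stratum High: (60/940)²·405.69²/13 = 51.5813
V̂(ȳ_st) = 1527.96
SE(ȳ_st) = √1527.96 = 39.0892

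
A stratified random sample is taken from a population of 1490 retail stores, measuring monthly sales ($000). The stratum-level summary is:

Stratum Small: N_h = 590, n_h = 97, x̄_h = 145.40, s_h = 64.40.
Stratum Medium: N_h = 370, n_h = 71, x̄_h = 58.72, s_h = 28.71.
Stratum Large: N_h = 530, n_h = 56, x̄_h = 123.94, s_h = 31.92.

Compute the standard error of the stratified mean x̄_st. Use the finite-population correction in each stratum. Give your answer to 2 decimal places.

SE(x̄_st) ≈ 2.87

V̂(x̄_st) = Σ W_h² (1 − n_h/N_h) s_h²/n_h, with W_h = N_h/N and N = 1490:
  stratum Small: (590/1490)²·(1 − 97/590)·64.40²/97 = 5.60178
  stratum Medium: (370/1490)²·(1 − 71/370)·28.71²/71 = 0.578507
  stratum Large: (530/1490)²·(1 − 56/530)·31.92²/56 = 2.05882
V̂(x̄_st) = 8.23912
SE(x̄_st) = √8.23912 = 2.87039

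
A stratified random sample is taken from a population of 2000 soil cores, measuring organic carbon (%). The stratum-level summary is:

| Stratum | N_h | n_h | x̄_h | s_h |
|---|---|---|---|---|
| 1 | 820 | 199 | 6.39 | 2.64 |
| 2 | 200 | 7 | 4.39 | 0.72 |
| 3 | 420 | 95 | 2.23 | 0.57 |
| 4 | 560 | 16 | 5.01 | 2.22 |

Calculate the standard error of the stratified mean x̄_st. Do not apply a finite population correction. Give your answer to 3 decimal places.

SE(x̄_st) ≈ 0.176

V̂(x̄_st) = Σ W_h² s_h²/n_h, with W_h = N_h/N and N = 2000:
  stratum 1: (820/2000)²·2.64²/199 = 0.00588739
  stratum 2: (200/2000)²·0.72²/7 = 0.000740571
  stratum 3: (420/2000)²·0.57²/95 = 0.000150822
  stratum 4: (560/2000)²·2.22²/16 = 0.0241492
V̂(x̄_st) = 0.0309279
SE(x̄_st) = √0.0309279 = 0.175863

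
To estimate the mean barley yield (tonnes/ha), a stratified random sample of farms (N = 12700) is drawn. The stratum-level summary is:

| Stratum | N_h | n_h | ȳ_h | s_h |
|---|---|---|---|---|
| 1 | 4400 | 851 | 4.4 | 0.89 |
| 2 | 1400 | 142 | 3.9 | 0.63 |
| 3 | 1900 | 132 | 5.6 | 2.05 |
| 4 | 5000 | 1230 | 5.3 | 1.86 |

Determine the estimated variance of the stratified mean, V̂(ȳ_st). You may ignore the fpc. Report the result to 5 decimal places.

V̂(ȳ_st) = Σ W_h² s_h²/n_h, with W_h = N_h/N and N = 12700:
  stratum 1: (4400/12700)²·0.89²/851 = 0.000111724
  stratum 2: (1400/12700)²·0.63²/142 = 3.39658e-05
  stratum 3: (1900/12700)²·2.05²/132 = 0.00071258
  stratum 4: (5000/12700)²·1.86²/1230 = 0.000435967
V̂(ȳ_st) = 0.00129424

V̂(ȳ_st) ≈ 0.00129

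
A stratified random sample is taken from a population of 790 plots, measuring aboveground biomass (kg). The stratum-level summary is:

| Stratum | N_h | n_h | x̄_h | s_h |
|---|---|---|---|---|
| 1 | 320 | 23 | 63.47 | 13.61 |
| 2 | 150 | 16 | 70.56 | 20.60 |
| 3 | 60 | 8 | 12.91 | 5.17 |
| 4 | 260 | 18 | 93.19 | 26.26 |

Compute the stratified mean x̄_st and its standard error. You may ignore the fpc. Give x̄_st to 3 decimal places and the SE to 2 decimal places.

x̄_st = Σ W_h x̄_h = (320·63.47 + 150·70.56 + 60·12.91 + 260·93.19)/790 = 70.75747
V̂(x̄_st) = Σ W_h² s_h²/n_h, with W_h = N_h/N and N = 790:
  stratum 1: (320/790)²·13.61²/23 = 1.3214
  stratum 2: (150/790)²·20.60²/16 = 0.956187
  stratum 3: (60/790)²·5.17²/8 = 0.0192726
  stratum 4: (260/790)²·26.26²/18 = 4.14963
V̂(x̄_st) = 6.44649
SE(x̄_st) = √6.44649 = 2.53899

x̄_st ≈ 70.757, SE ≈ 2.54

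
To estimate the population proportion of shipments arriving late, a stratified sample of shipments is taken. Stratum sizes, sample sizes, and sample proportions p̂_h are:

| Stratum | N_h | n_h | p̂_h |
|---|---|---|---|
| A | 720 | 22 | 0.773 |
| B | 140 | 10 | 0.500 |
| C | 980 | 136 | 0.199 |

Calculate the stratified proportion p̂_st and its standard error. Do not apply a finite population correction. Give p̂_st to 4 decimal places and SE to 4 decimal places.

p̂_st ≈ 0.4465, SE ≈ 0.0421

N = 1840; stratum weights W_h = N_h/N.
p̂_st = Σ W_h p̂_h = (720·0.773 + 140·0.500 + 980·0.199)/1840 = 0.44651
V̂(p̂_st) = Σ W_h² p̂_h(1−p̂_h)/(n_h−1):
  stratum A: (720/1840)²·0.773·0.227/21 = 0.00127943
  stratum B: (140/1840)²·0.500·0.500/9 = 0.000160812
  stratum C: (980/1840)²·0.199·0.801/135 = 0.000334941
V̂(p̂_st) = 0.00177518; SE = √V̂ = 0.0421329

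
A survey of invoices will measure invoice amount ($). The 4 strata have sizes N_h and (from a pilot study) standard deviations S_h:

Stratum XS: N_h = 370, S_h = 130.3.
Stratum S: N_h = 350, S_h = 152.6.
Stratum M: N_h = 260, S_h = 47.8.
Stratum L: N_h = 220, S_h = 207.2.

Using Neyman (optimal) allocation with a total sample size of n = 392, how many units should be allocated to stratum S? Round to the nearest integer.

131

Neyman allocation: n_h = n · N_h S_h / Σ N_i S_i, with n = 392.
  stratum XS: N_h·S_h = 370·130.3 = 48211.00
  stratum S: N_h·S_h = 350·152.6 = 53410.00
  stratum M: N_h·S_h = 260·47.8 = 12428.00
  stratum L: N_h·S_h = 220·207.2 = 45584.00
Σ N_h S_h = 159633.00
n for stratum S = 392·53410.00/159633.00 = 131.155 → 131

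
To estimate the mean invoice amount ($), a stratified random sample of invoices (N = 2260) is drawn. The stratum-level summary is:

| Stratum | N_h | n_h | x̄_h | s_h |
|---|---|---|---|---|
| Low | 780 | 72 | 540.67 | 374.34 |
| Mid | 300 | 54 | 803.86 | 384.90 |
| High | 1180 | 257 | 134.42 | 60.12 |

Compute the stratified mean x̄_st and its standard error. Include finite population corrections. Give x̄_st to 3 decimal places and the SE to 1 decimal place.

x̄_st ≈ 363.494, SE ≈ 15.9

x̄_st = Σ W_h x̄_h = (780·540.67 + 300·803.86 + 1180·134.42)/2260 = 363.49389
V̂(x̄_st) = Σ W_h² (1 − n_h/N_h) s_h²/n_h, with W_h = N_h/N and N = 2260:
  stratum Low: (780/2260)²·(1 − 72/780)·374.34²/72 = 210.432
  stratum Mid: (300/2260)²·(1 − 54/300)·384.90²/54 = 39.6407
  stratum High: (1180/2260)²·(1 − 257/1180)·60.12²/257 = 2.99897
V̂(x̄_st) = 253.071
SE(x̄_st) = √253.071 = 15.9082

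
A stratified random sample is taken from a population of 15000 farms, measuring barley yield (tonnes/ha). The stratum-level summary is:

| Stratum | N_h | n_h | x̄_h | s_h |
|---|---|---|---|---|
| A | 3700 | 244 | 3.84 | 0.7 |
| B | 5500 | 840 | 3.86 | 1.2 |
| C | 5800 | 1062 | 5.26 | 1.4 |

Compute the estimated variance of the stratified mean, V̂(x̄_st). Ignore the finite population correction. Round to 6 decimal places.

V̂(x̄_st) ≈ 0.000629

V̂(x̄_st) = Σ W_h² s_h²/n_h, with W_h = N_h/N and N = 15000:
  stratum A: (3700/15000)²·0.7²/244 = 0.000122188
  stratum B: (5500/15000)²·1.2²/840 = 0.000230476
  stratum C: (5800/15000)²·1.4²/1062 = 0.000275934
V̂(x̄_st) = 0.000628598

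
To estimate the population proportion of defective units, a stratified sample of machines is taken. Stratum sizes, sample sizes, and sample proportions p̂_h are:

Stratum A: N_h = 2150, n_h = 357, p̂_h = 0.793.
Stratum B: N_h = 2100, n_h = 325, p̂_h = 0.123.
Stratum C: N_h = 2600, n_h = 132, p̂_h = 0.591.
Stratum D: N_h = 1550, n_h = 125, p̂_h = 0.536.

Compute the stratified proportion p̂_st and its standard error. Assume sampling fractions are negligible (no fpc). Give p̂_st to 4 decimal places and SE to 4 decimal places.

p̂_st ≈ 0.5156, SE ≈ 0.0172

N = 8400; stratum weights W_h = N_h/N.
p̂_st = Σ W_h p̂_h = (2150·0.793 + 2100·0.123 + 2600·0.591 + 1550·0.536)/8400 = 0.51555
V̂(p̂_st) = Σ W_h² p̂_h(1−p̂_h)/(n_h−1):
  stratum A: (2150/8400)²·0.793·0.207/356 = 3.02073e-05
  stratum B: (2100/8400)²·0.123·0.877/324 = 2.08084e-05
  stratum C: (2600/8400)²·0.591·0.409/131 = 0.000176778
  stratum D: (1550/8400)²·0.536·0.464/124 = 6.82914e-05
V̂(p̂_st) = 0.000296085; SE = √V̂ = 0.0172071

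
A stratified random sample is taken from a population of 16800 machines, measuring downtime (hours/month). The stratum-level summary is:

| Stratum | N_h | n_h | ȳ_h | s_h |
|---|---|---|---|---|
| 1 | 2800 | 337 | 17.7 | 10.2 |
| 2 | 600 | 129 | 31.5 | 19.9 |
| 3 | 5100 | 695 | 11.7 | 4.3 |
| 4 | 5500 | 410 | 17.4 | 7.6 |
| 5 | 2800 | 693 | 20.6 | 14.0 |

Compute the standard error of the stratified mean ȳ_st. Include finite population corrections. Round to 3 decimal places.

SE(ȳ_st) ≈ 0.181

V̂(ȳ_st) = Σ W_h² (1 − n_h/N_h) s_h²/n_h, with W_h = N_h/N and N = 16800:
  stratum 1: (2800/16800)²·(1 − 337/2800)·10.2²/337 = 0.00754352
  stratum 2: (600/16800)²·(1 − 129/600)·19.9²/129 = 0.00307376
  stratum 3: (5100/16800)²·(1 − 695/5100)·4.3²/695 = 0.00211763
  stratum 4: (5500/16800)²·(1 − 410/5500)·7.6²/410 = 0.0139735
  stratum 5: (2800/16800)²·(1 − 693/2800)·14.0²/693 = 0.0059119
V̂(ȳ_st) = 0.0326203
SE(ȳ_st) = √0.0326203 = 0.180611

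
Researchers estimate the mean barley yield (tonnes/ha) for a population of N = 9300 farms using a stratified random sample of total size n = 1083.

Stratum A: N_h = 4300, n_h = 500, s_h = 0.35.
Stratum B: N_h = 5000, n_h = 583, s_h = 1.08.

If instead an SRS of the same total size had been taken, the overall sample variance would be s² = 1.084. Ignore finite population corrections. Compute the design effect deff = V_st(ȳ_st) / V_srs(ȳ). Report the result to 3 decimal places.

deff ≈ 0.630

V̂(ȳ_st) = Σ W_h² s_h²/n_h, with W_h = N_h/N and N = 9300:
  stratum A: (4300/9300)²·0.35²/500 = 5.23766e-05
  stratum B: (5000/9300)²·1.08²/583 = 0.0005783
V_st = 0.000630676
V_srs = s²/n = 1.084/1083 = 0.00100092
deff = V_st / V_srs = 0.000630676/0.00100092 = 0.6301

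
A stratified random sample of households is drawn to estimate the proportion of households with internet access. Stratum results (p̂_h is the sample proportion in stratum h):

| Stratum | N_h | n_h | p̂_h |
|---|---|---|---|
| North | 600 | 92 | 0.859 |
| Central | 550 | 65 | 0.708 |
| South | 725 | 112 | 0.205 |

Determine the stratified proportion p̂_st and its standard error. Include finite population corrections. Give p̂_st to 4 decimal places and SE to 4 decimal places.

N = 1875; stratum weights W_h = N_h/N.
p̂_st = Σ W_h p̂_h = (600·0.859 + 550·0.708 + 725·0.205)/1875 = 0.56183
V̂(p̂_st) = Σ W_h² (1 − n_h/N_h) p̂_h(1−p̂_h)/(n_h−1):
  stratum North: (600/1875)²·(1 − 92/600)·0.859·0.141/91 = 0.000115394
  stratum Central: (550/1875)²·(1 − 65/550)·0.708·0.292/64 = 0.000245097
  stratum South: (725/1875)²·(1 − 112/725)·0.205·0.795/111 = 0.000185607
V̂(p̂_st) = 0.000546098; SE = √V̂ = 0.0233687

p̂_st ≈ 0.5618, SE ≈ 0.0234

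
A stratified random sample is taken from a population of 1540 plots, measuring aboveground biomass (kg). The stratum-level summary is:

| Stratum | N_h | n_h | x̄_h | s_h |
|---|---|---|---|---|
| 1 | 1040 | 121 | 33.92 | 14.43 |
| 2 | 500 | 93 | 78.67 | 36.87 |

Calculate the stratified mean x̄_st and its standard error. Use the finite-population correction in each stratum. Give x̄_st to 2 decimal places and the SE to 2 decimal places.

x̄_st ≈ 48.45, SE ≈ 1.40

x̄_st = Σ W_h x̄_h = (1040·33.92 + 500·78.67)/1540 = 48.44922
V̂(x̄_st) = Σ W_h² (1 − n_h/N_h) s_h²/n_h, with W_h = N_h/N and N = 1540:
  stratum 1: (1040/1540)²·(1 − 121/1040)·14.43²/121 = 0.693513
  stratum 2: (500/1540)²·(1 − 93/500)·36.87²/93 = 1.25426
V̂(x̄_st) = 1.94777
SE(x̄_st) = √1.94777 = 1.39563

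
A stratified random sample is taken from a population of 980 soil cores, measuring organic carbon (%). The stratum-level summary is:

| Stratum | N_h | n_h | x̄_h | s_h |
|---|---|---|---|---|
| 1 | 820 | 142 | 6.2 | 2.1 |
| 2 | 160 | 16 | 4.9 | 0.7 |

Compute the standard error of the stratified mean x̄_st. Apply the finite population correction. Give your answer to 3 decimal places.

SE(x̄_st) ≈ 0.137

V̂(x̄_st) = Σ W_h² (1 − n_h/N_h) s_h²/n_h, with W_h = N_h/N and N = 980:
  stratum 1: (820/980)²·(1 − 142/820)·2.1²/142 = 0.017978
  stratum 2: (160/980)²·(1 − 16/160)·0.7²/16 = 0.000734694
V̂(x̄_st) = 0.0187127
SE(x̄_st) = √0.0187127 = 0.136794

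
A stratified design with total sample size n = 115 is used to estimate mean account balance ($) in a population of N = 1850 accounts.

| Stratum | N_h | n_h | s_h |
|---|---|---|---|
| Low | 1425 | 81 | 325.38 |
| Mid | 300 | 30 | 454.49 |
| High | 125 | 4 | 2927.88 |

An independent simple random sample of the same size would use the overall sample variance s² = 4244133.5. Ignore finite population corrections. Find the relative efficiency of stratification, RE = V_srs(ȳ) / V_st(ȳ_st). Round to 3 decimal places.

V̂(ȳ_st) = Σ W_h² s_h²/n_h, with W_h = N_h/N and N = 1850:
  stratum Low: (1425/1850)²·325.38²/81 = 775.502
  stratum Mid: (300/1850)²·454.49²/30 = 181.062
  stratum High: (125/1850)²·2927.88²/4 = 9784.15
V_st = 10740.7
V_srs = s²/n = 4244133.5/115 = 36905.5
Relative efficiency = V_srs / V_st = 36905.5/10740.7 = 3.4360

RE ≈ 3.436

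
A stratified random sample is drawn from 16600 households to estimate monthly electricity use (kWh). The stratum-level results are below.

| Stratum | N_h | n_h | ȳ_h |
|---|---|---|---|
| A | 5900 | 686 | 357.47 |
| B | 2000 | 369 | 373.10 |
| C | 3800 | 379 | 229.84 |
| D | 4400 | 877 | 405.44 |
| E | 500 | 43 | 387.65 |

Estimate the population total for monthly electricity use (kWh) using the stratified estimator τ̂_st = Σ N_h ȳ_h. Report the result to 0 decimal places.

τ̂_st = Σ N_h ȳ_h = 5900·357.47 + 2000·373.10 + 3800·229.84 + 4400·405.44 + 500·387.65 = 5706426

τ̂_st ≈ 5706426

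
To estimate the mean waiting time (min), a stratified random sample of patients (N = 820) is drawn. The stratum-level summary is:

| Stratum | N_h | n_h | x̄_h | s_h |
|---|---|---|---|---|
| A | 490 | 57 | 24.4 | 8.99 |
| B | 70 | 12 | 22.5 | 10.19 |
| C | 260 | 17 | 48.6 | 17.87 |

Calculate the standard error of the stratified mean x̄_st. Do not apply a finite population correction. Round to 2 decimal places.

V̂(x̄_st) = Σ W_h² s_h²/n_h, with W_h = N_h/N and N = 820:
  stratum A: (490/820)²·8.99²/57 = 0.506301
  stratum B: (70/820)²·10.19²/12 = 0.0630573
  stratum C: (260/820)²·17.87²/17 = 1.88851
V̂(x̄_st) = 2.45787
SE(x̄_st) = √2.45787 = 1.56776

SE(x̄_st) ≈ 1.57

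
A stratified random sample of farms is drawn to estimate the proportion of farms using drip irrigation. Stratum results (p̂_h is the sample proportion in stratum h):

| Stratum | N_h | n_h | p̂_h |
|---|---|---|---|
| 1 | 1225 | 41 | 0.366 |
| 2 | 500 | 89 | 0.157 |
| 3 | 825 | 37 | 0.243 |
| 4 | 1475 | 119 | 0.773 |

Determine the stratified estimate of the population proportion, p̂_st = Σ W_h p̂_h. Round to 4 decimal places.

N = 4025; stratum weights W_h = N_h/N.
p̂_st = Σ W_h p̂_h = (1225·0.366 + 500·0.157 + 825·0.243 + 1475·0.773)/4025 = 0.46398

p̂_st ≈ 0.4640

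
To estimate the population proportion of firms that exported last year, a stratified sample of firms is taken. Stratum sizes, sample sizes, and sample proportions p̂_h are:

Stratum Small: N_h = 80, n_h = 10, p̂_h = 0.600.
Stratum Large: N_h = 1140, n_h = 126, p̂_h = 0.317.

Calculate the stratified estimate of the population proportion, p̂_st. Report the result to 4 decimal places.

p̂_st ≈ 0.3356

N = 1220; stratum weights W_h = N_h/N.
p̂_st = Σ W_h p̂_h = (80·0.600 + 1140·0.317)/1220 = 0.33556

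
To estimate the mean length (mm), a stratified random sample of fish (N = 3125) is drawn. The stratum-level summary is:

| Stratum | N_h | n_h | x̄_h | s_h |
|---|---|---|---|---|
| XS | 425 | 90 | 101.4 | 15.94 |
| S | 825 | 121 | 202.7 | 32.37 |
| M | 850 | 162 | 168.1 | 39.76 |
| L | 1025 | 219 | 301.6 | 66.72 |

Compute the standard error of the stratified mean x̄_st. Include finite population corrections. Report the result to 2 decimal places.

V̂(x̄_st) = Σ W_h² (1 − n_h/N_h) s_h²/n_h, with W_h = N_h/N and N = 3125:
  stratum XS: (425/3125)²·(1 − 90/425)·15.94²/90 = 0.0411593
  stratum S: (825/3125)²·(1 − 121/825)·32.37²/121 = 0.515023
  stratum M: (850/3125)²·(1 − 162/850)·39.76²/162 = 0.584366
  stratum L: (1025/3125)²·(1 − 219/1025)·66.72²/219 = 1.7196
V̂(x̄_st) = 2.86015
SE(x̄_st) = √2.86015 = 1.6912

SE(x̄_st) ≈ 1.69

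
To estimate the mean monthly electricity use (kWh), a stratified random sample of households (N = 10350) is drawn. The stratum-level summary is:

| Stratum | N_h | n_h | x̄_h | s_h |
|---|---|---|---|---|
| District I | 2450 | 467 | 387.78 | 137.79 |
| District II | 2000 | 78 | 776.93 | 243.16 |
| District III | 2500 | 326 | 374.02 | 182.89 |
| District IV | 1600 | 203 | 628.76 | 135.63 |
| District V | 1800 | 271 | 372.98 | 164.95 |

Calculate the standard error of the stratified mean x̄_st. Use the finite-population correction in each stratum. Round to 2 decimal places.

V̂(x̄_st) = Σ W_h² (1 − n_h/N_h) s_h²/n_h, with W_h = N_h/N and N = 10350:
  stratum District I: (2450/10350)²·(1 − 467/2450)·137.79²/467 = 1.84385
  stratum District II: (2000/10350)²·(1 − 78/2000)·243.16²/78 = 27.2015
  stratum District III: (2500/10350)²·(1 − 326/2500)·182.89²/326 = 5.20572
  stratum District IV: (1600/10350)²·(1 − 203/1600)·135.63²/203 = 1.89082
  stratum District V: (1800/10350)²·(1 − 271/1800)·164.95²/271 = 2.57949
V̂(x̄_st) = 38.7214
SE(x̄_st) = √38.7214 = 6.22265

SE(x̄_st) ≈ 6.22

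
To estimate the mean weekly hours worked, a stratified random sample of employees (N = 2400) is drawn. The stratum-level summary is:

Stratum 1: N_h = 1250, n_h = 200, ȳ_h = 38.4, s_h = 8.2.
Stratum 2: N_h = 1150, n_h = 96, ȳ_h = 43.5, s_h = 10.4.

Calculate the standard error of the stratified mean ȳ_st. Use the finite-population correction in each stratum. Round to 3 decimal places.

SE(ȳ_st) ≈ 0.560

V̂(ȳ_st) = Σ W_h² (1 − n_h/N_h) s_h²/n_h, with W_h = N_h/N and N = 2400:
  stratum 1: (1250/2400)²·(1 − 200/1250)·8.2²/200 = 0.0766081
  stratum 2: (1150/2400)²·(1 − 96/1150)·10.4²/96 = 0.237089
V̂(ȳ_st) = 0.313697
SE(ȳ_st) = √0.313697 = 0.560087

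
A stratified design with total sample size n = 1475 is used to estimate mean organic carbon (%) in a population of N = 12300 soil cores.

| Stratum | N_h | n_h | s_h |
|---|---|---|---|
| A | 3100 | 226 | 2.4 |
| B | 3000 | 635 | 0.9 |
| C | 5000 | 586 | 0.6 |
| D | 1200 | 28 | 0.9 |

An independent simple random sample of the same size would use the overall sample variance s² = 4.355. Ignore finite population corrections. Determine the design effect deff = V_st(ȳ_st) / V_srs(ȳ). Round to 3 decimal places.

deff ≈ 0.702

V̂(ȳ_st) = Σ W_h² s_h²/n_h, with W_h = N_h/N and N = 12300:
  stratum A: (3100/12300)²·2.4²/226 = 0.00161893
  stratum B: (3000/12300)²·0.9²/635 = 7.58828e-05
  stratum C: (5000/12300)²·0.6²/586 = 0.000101516
  stratum D: (1200/12300)²·0.9²/28 = 0.000275346
V_st = 0.00207167
V_srs = s²/n = 4.355/1475 = 0.00295254
deff = V_st / V_srs = 0.00207167/0.00295254 = 0.7017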